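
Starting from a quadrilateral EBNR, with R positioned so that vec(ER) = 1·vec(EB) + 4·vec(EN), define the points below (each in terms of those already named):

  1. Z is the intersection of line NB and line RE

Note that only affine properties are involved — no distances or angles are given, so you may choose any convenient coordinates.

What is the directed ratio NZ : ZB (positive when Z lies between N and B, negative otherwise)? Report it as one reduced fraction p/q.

NZ:ZB = 1/4

Choose coordinates E = (0, 0), B = (1, 0), N = (0, 1), R = (1, 4).
1. Z is the intersection of line NB and line RE ⇒ Z = (1/5, 4/5)
Z = N + t·(B−N) with t = 1/5, so NZ:ZB = t:(1−t) = 1/5:4/5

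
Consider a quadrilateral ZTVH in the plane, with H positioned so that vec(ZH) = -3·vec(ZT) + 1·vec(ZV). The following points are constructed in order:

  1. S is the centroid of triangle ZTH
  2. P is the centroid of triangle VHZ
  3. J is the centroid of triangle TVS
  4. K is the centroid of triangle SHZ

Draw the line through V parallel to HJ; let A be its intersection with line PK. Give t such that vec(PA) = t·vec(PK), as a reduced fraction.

Assign Z = (0, 0), T = (1, 0), V = (0, 1), H = (-3, 1) — the answer is frame-independent, so this choice is without loss of generality.
1. S is the centroid of triangle ZTH ⇒ S = (-2/3, 1/3)
2. P is the centroid of triangle VHZ ⇒ P = (-1, 2/3)
3. J is the centroid of triangle TVS ⇒ J = (1/9, 4/9)
4. K is the centroid of triangle SHZ ⇒ K = (-11/9, 4/9)
through V parallel to HJ: direction (28/9, -5/9); meets PK at A = (-56/99, 109/99)
A = P + t·(K−P) with t = -43/22

t = -43/22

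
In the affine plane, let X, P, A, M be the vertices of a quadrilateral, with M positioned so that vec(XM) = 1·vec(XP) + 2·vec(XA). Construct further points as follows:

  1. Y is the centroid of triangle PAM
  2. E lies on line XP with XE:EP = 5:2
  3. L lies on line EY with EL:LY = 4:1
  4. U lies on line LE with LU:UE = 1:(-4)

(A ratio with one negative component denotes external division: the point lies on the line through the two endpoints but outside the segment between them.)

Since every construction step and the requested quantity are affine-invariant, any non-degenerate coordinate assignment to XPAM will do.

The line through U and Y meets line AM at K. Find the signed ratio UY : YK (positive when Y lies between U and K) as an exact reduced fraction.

UY:YK = -11/105

Set X = (0, 0), P = (1, 0), A = (0, 1), M = (1, 2); any affine frame gives the same invariant.
1. Y is the centroid of triangle PAM ⇒ Y = (2/3, 1)
2. E lies on line XP with XE:EP = 5:2 ⇒ E = (5/7, 0)
3. L lies on line EY with EL:LY = 4:1 ⇒ L = (71/105, 4/5)
4. U lies on line LE with LU:UE = 1:(-4) ⇒ U = (209/315, 16/15)
line UY meets AM at K = (7/11, 18/11)
Y = U + t·(K−U) with t = -11/94, so UY:YK = -11/94:105/94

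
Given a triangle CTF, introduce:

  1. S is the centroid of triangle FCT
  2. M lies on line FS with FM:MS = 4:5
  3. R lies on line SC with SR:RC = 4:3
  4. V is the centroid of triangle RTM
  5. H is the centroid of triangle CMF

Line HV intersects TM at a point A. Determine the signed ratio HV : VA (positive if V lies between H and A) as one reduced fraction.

Work in coordinates with C = (0, 0), T = (1, 0), F = (0, 1).
1. S is the centroid of triangle FCT ⇒ S = (1/3, 1/3)
2. M lies on line FS with FM:MS = 4:5 ⇒ M = (4/27, 19/27)
3. R lies on line SC with SR:RC = 4:3 ⇒ R = (1/7, 1/7)
4. V is the centroid of triangle RTM ⇒ V = (244/567, 160/567)
5. H is the centroid of triangle CMF ⇒ H = (4/81, 46/81)
line HV meets TM at A = (1648/567, -893/567)
V = H + t·(A−H) with t = 2/15, so HV:VA = 2/15:13/15

HV:VA = 2/13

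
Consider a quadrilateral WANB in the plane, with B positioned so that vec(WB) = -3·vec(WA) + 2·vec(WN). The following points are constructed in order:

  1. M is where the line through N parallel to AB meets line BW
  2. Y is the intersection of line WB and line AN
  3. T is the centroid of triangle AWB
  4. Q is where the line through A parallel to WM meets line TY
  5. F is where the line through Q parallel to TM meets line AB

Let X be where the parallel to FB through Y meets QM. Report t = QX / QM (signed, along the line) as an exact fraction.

t = 5/2

Assign W = (0, 0), A = (1, 0), N = (0, 1), B = (-3, 2) — the answer is frame-independent, so this choice is without loss of generality.
1. M is where the line through N parallel to AB meets line BW ⇒ M = (-6, 4)
2. Y is the intersection of line WB and line AN ⇒ Y = (3, -2)
3. T is the centroid of triangle AWB ⇒ T = (-2/3, 2/3)
4. Q is where the line through A parallel to WM meets line TY ⇒ Q = (-8, 6)
5. F is where the line through Q parallel to TM meets line AB ⇒ F = (4, -3/2)
through Y parallel to FB: direction (-7, 7/2); meets QM at X = (-3, 1)
X = Q + t·(M−Q) with t = 5/2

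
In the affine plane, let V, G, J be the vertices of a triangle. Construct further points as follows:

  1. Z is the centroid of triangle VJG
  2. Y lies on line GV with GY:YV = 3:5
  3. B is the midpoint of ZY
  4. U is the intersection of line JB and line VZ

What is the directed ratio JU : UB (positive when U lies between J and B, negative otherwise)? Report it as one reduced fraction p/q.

Set V = (0, 0), G = (1, 0), J = (0, 1); any affine frame gives the same invariant.
1. Z is the centroid of triangle VJG ⇒ Z = (1/3, 1/3)
2. Y lies on line GV with GY:YV = 3:5 ⇒ Y = (5/8, 0)
3. B is the midpoint of ZY ⇒ B = (23/48, 1/6)
4. U is the intersection of line JB and line VZ ⇒ U = (23/63, 23/63)
U = J + t·(B−J) with t = 16/21, so JU:UB = t:(1−t) = 16/21:5/21

JU:UB = 16/5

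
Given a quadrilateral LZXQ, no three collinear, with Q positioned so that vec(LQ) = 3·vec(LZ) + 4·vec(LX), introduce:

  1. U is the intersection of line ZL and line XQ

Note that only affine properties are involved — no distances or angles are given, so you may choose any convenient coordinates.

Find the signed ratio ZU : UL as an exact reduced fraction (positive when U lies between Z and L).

ZU:UL = -2

Assign L = (0, 0), Z = (1, 0), X = (0, 1), Q = (3, 4) — the answer is frame-independent, so this choice is without loss of generality.
1. U is the intersection of line ZL and line XQ ⇒ U = (-1, 0)
U = Z + t·(L−Z) with t = 2, so ZU:UL = t:(1−t) = 2:-1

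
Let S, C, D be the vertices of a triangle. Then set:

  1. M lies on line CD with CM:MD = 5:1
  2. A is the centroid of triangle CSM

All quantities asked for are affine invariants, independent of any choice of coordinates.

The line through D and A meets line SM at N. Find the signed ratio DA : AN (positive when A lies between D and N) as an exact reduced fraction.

Choose coordinates S = (0, 0), C = (1, 0), D = (0, 1).
1. M lies on line CD with CM:MD = 5:1 ⇒ M = (1/6, 5/6)
2. A is the centroid of triangle CSM ⇒ A = (7/18, 5/18)
line DA meets SM at N = (7/48, 35/48)
A = D + t·(N−D) with t = 8/3, so DA:AN = 8/3:-5/3

DA:AN = -8/5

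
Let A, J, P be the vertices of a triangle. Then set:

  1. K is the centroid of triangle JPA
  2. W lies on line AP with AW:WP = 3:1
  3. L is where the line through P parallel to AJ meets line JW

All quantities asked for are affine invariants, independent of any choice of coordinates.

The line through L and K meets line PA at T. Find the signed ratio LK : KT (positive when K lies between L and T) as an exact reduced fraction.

Work in coordinates with A = (0, 0), J = (1, 0), P = (0, 1).
1. K is the centroid of triangle JPA ⇒ K = (1/3, 1/3)
2. W lies on line AP with AW:WP = 3:1 ⇒ W = (0, 3/4)
3. L is where the line through P parallel to AJ meets line JW ⇒ L = (-1/3, 1)
line LK meets PA at T = (0, 2/3)
K = L + t·(T−L) with t = 2, so LK:KT = 2:-1

LK:KT = -2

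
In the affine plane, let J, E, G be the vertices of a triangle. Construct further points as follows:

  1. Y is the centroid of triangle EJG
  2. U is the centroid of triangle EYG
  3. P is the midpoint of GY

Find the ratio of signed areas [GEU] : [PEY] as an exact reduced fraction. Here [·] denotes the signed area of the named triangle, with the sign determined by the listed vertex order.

[GEU]:[PEY] = 2/3

Set J = (0, 0), E = (1, 0), G = (0, 1); any affine frame gives the same invariant.
1. Y is the centroid of triangle EJG ⇒ Y = (1/3, 1/3)
2. U is the centroid of triangle EYG ⇒ U = (4/9, 4/9)
3. P is the midpoint of GY ⇒ P = (1/6, 2/3)
2·[GEU] = -1/9, 2·[PEY] = -1/6
[GEU]:[PEY] = -1/9:-1/6 = 2/3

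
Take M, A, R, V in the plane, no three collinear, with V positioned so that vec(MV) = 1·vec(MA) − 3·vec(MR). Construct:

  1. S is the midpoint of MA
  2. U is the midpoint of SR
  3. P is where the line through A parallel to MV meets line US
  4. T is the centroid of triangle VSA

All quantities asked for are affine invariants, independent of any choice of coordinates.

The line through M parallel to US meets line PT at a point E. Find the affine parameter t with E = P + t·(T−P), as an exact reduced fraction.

t = 3

Choose coordinates M = (0, 0), A = (1, 0), R = (0, 1), V = (1, -3).
1. S is the midpoint of MA ⇒ S = (1/2, 0)
2. U is the midpoint of SR ⇒ U = (1/4, 1/2)
3. P is where the line through A parallel to MV meets line US ⇒ P = (2, -3)
4. T is the centroid of triangle VSA ⇒ T = (5/6, -1)
through M parallel to US: direction (1/4, -1/2); meets PT at E = (-3/2, 3)
E = P + t·(T−P) with t = 3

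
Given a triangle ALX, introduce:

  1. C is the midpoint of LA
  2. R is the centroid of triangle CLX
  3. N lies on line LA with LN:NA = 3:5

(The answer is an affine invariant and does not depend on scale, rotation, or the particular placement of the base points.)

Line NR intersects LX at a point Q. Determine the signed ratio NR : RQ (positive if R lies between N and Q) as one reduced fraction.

Assign A = (0, 0), L = (1, 0), X = (0, 1) — the answer is frame-independent, so this choice is without loss of generality.
1. C is the midpoint of LA ⇒ C = (1/2, 0)
2. R is the centroid of triangle CLX ⇒ R = (1/2, 1/3)
3. N lies on line LA with LN:NA = 3:5 ⇒ N = (5/8, 0)
line NR meets LX at Q = (2/5, 3/5)
R = N + t·(Q−N) with t = 5/9, so NR:RQ = 5/9:4/9

NR:RQ = 5/4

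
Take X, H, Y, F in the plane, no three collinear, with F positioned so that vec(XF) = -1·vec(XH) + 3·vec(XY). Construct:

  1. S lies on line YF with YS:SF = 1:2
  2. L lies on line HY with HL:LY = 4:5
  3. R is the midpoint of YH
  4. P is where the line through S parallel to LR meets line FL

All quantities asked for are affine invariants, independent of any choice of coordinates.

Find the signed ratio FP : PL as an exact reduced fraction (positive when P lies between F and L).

FP:PL = 2

Set X = (0, 0), H = (1, 0), Y = (0, 1), F = (-1, 3); any affine frame gives the same invariant.
1. S lies on line YF with YS:SF = 1:2 ⇒ S = (-1/3, 5/3)
2. L lies on line HY with HL:LY = 4:5 ⇒ L = (5/9, 4/9)
3. R is the midpoint of YH ⇒ R = (1/2, 1/2)
4. P is where the line through S parallel to LR meets line FL ⇒ P = (1/27, 35/27)
P = F + t·(L−F) with t = 2/3, so FP:PL = t:(1−t) = 2/3:1/3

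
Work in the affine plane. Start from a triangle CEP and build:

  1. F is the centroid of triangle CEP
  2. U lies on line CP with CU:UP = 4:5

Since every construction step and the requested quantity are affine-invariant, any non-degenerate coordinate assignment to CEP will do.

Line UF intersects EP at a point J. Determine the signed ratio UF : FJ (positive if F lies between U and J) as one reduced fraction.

UF:FJ = 2/3

Assign C = (0, 0), E = (1, 0), P = (0, 1) — the answer is frame-independent, so this choice is without loss of generality.
1. F is the centroid of triangle CEP ⇒ F = (1/3, 1/3)
2. U lies on line CP with CU:UP = 4:5 ⇒ U = (0, 4/9)
line UF meets EP at J = (5/6, 1/6)
F = U + t·(J−U) with t = 2/5, so UF:FJ = 2/5:3/5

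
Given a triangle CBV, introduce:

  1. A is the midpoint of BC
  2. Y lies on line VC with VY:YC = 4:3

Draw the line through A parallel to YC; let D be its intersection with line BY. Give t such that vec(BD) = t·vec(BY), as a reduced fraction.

t = 1/2

Choose coordinates C = (0, 0), B = (1, 0), V = (0, 1).
1. A is the midpoint of BC ⇒ A = (1/2, 0)
2. Y lies on line VC with VY:YC = 4:3 ⇒ Y = (0, 3/7)
through A parallel to YC: direction (0, -3/7); meets BY at D = (1/2, 3/14)
D = B + t·(Y−B) with t = 1/2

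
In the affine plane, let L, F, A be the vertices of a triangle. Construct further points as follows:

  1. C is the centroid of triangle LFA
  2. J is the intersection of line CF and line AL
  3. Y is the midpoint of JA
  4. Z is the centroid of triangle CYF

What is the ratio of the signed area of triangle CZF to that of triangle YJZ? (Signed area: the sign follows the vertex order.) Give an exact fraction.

[CZF]:[YJZ] = -1/2

Assign L = (0, 0), F = (1, 0), A = (0, 1) — the answer is frame-independent, so this choice is without loss of generality.
1. C is the centroid of triangle LFA ⇒ C = (1/3, 1/3)
2. J is the intersection of line CF and line AL ⇒ J = (0, 1/2)
3. Y is the midpoint of JA ⇒ Y = (0, 3/4)
4. Z is the centroid of triangle CYF ⇒ Z = (4/9, 13/36)
2·[CZF] = -1/18, 2·[YJZ] = 1/9
[CZF]:[YJZ] = -1/18:1/9 = -1/2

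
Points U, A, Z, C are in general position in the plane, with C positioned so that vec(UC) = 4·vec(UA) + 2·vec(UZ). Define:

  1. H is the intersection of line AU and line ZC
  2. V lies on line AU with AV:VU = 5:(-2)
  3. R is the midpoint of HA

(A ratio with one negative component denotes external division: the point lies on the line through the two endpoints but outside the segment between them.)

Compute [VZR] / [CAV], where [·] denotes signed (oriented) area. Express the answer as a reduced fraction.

[VZR]:[CAV] = -1/4

Choose coordinates U = (0, 0), A = (1, 0), Z = (0, 1), C = (4, 2).
1. H is the intersection of line AU and line ZC ⇒ H = (-4, 0)
2. V lies on line AU with AV:VU = 5:(-2) ⇒ V = (-2/3, 0)
3. R is the midpoint of HA ⇒ R = (-3/2, 0)
2·[VZR] = 5/6, 2·[CAV] = -10/3
[VZR]:[CAV] = 5/6:-10/3 = -1/4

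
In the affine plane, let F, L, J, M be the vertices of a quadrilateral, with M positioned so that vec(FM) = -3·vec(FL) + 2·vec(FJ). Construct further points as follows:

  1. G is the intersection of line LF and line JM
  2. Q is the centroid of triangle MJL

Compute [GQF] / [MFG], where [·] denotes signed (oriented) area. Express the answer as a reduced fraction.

[GQF]:[MFG] = 1/2

Assign F = (0, 0), L = (1, 0), J = (0, 1), M = (-3, 2) — the answer is frame-independent, so this choice is without loss of generality.
1. G is the intersection of line LF and line JM ⇒ G = (3, 0)
2. Q is the centroid of triangle MJL ⇒ Q = (-2/3, 1)
2·[GQF] = 3, 2·[MFG] = 6
[GQF]:[MFG] = 3:6 = 1/2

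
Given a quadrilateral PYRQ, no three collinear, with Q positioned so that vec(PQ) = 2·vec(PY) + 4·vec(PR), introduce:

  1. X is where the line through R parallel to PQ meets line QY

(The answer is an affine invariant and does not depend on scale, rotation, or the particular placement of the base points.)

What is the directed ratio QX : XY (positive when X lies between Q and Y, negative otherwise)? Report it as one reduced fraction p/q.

Choose coordinates P = (0, 0), Y = (1, 0), R = (0, 1), Q = (2, 4).
1. X is where the line through R parallel to PQ meets line QY ⇒ X = (5/2, 6)
X = Q + t·(Y−Q) with t = -1/2, so QX:XY = t:(1−t) = -1/2:3/2

QX:XY = -1/3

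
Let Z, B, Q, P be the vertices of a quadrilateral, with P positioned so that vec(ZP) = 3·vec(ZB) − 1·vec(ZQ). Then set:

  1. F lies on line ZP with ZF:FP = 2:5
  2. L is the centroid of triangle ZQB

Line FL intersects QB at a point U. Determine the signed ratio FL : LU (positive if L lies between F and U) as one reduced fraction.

FL:LU = 2/7

Work in coordinates with Z = (0, 0), B = (1, 0), Q = (0, 1), P = (3, -1).
1. F lies on line ZP with ZF:FP = 2:5 ⇒ F = (6/7, -2/7)
2. L is the centroid of triangle ZQB ⇒ L = (1/3, 1/3)
line FL meets QB at U = (-3/2, 5/2)
L = F + t·(U−F) with t = 2/9, so FL:LU = 2/9:7/9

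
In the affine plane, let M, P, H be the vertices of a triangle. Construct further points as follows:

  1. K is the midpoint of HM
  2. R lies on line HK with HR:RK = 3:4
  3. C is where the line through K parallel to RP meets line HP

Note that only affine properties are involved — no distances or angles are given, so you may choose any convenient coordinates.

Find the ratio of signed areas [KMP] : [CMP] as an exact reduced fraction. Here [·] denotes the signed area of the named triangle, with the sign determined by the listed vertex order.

Work in coordinates with M = (0, 0), P = (1, 0), H = (0, 1).
1. K is the midpoint of HM ⇒ K = (0, 1/2)
2. R lies on line HK with HR:RK = 3:4 ⇒ R = (0, 11/14)
3. C is where the line through K parallel to RP meets line HP ⇒ C = (7/3, -4/3)
2·[KMP] = 1/2, 2·[CMP] = -4/3
[KMP]:[CMP] = 1/2:-4/3 = -3/8

[KMP]:[CMP] = -3/8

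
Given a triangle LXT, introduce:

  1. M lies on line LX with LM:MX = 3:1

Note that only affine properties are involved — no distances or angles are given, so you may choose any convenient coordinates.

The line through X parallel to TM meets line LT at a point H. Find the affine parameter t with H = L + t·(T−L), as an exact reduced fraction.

t = 4/3

Set L = (0, 0), X = (1, 0), T = (0, 1); any affine frame gives the same invariant.
1. M lies on line LX with LM:MX = 3:1 ⇒ M = (3/4, 0)
through X parallel to TM: direction (3/4, -1); meets LT at H = (0, 4/3)
H = L + t·(T−L) with t = 4/3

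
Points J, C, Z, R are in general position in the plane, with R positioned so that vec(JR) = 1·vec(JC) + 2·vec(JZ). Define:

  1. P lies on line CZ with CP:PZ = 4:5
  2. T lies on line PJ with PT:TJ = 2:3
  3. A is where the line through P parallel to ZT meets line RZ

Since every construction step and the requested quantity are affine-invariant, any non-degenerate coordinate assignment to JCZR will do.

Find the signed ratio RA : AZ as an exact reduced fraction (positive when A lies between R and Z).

RA:AZ = 19/5

Assign J = (0, 0), C = (1, 0), Z = (0, 1), R = (1, 2) — the answer is frame-independent, so this choice is without loss of generality.
1. P lies on line CZ with CP:PZ = 4:5 ⇒ P = (5/9, 4/9)
2. T lies on line PJ with PT:TJ = 2:3 ⇒ T = (1/3, 4/15)
3. A is where the line through P parallel to ZT meets line RZ ⇒ A = (5/24, 29/24)
A = R + t·(Z−R) with t = 19/24, so RA:AZ = t:(1−t) = 19/24:5/24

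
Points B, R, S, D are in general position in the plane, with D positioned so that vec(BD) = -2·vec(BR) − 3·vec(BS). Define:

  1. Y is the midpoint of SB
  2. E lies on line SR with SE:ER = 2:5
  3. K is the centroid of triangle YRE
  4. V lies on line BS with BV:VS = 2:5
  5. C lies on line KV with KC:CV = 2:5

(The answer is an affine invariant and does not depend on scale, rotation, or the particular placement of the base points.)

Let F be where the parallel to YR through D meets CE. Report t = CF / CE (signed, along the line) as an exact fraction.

Set B = (0, 0), R = (1, 0), S = (0, 1), D = (-2, -3); any affine frame gives the same invariant.
1. Y is the midpoint of SB ⇒ Y = (0, 1/2)
2. E lies on line SR with SE:ER = 2:5 ⇒ E = (2/7, 5/7)
3. K is the centroid of triangle YRE ⇒ K = (3/7, 17/42)
4. V lies on line BS with BV:VS = 2:5 ⇒ V = (0, 2/7)
5. C lies on line KV with KC:CV = 2:5 ⇒ C = (15/49, 109/294)
through D parallel to YR: direction (1, -1/2); meets CE at F = (200/343, -1472/343)
F = C + t·(E−C) with t = -95/7

t = -95/7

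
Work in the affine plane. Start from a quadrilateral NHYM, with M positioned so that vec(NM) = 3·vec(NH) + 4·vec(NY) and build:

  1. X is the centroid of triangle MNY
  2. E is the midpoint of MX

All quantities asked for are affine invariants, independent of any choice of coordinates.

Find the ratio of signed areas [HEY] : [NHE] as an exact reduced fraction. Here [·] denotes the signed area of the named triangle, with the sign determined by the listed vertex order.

Assign N = (0, 0), H = (1, 0), Y = (0, 1), M = (3, 4) — the answer is frame-independent, so this choice is without loss of generality.
1. X is the centroid of triangle MNY ⇒ X = (1, 5/3)
2. E is the midpoint of MX ⇒ E = (2, 17/6)
2·[HEY] = 23/6, 2·[NHE] = 17/6
[HEY]:[NHE] = 23/6:17/6 = 23/17

[HEY]:[NHE] = 23/17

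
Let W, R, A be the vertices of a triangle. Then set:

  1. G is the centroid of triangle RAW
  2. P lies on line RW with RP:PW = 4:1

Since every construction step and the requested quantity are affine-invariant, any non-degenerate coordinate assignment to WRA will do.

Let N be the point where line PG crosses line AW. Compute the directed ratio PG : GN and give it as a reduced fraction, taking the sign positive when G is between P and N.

PG:GN = -2/5

Assign W = (0, 0), R = (1, 0), A = (0, 1) — the answer is frame-independent, so this choice is without loss of generality.
1. G is the centroid of triangle RAW ⇒ G = (1/3, 1/3)
2. P lies on line RW with RP:PW = 4:1 ⇒ P = (1/5, 0)
line PG meets AW at N = (0, -1/2)
G = P + t·(N−P) with t = -2/3, so PG:GN = -2/3:5/3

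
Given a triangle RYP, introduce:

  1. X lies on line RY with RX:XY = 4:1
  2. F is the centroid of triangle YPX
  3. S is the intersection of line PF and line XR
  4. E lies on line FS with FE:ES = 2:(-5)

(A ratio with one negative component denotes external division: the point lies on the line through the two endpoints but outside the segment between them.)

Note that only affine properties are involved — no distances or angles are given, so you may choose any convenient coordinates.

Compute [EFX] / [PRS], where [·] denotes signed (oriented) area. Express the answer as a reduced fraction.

[EFX]:[PRS] = -2/81

Choose coordinates R = (0, 0), Y = (1, 0), P = (0, 1).
1. X lies on line RY with RX:XY = 4:1 ⇒ X = (4/5, 0)
2. F is the centroid of triangle YPX ⇒ F = (3/5, 1/3)
3. S is the intersection of line PF and line XR ⇒ S = (9/10, 0)
4. E lies on line FS with FE:ES = 2:(-5) ⇒ E = (2/5, 5/9)
2·[EFX] = -1/45, 2·[PRS] = 9/10
[EFX]:[PRS] = -1/45:9/10 = -2/81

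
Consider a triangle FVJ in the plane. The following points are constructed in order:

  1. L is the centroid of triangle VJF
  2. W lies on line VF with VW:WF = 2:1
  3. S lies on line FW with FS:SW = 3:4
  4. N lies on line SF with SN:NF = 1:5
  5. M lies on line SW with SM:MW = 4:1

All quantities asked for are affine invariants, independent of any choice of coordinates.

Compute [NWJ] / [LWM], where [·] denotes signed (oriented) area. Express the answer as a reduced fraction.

Work in coordinates with F = (0, 0), V = (1, 0), J = (0, 1).
1. L is the centroid of triangle VJF ⇒ L = (1/3, 1/3)
2. W lies on line VF with VW:WF = 2:1 ⇒ W = (1/3, 0)
3. S lies on line FW with FS:SW = 3:4 ⇒ S = (1/7, 0)
4. N lies on line SF with SN:NF = 1:5 ⇒ N = (5/42, 0)
5. M lies on line SW with SM:MW = 4:1 ⇒ M = (31/105, 0)
2·[NWJ] = 3/14, 2·[LWM] = -4/315
[NWJ]:[LWM] = 3/14:-4/315 = -135/8

[NWJ]:[LWM] = -135/8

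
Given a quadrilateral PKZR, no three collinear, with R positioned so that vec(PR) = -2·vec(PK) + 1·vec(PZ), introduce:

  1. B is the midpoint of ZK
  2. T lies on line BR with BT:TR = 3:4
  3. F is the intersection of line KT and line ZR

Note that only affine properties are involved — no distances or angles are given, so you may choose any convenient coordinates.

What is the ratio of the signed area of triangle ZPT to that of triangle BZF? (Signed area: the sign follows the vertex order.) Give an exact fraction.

Assign P = (0, 0), K = (1, 0), Z = (0, 1), R = (-2, 1) — the answer is frame-independent, so this choice is without loss of generality.
1. B is the midpoint of ZK ⇒ B = (1/2, 1/2)
2. T lies on line BR with BT:TR = 3:4 ⇒ T = (-4/7, 5/7)
3. F is the intersection of line KT and line ZR ⇒ F = (-6/5, 1)
2·[ZPT] = -4/7, 2·[BZF] = 3/5
[ZPT]:[BZF] = -4/7:3/5 = -20/21

[ZPT]:[BZF] = -20/21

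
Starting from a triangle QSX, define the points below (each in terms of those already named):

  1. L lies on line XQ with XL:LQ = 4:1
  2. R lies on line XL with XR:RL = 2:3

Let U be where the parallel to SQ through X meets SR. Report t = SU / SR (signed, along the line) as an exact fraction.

Choose coordinates Q = (0, 0), S = (1, 0), X = (0, 1).
1. L lies on line XQ with XL:LQ = 4:1 ⇒ L = (0, 1/5)
2. R lies on line XL with XR:RL = 2:3 ⇒ R = (0, 17/25)
through X parallel to SQ: direction (-1, 0); meets SR at U = (-8/17, 1)
U = S + t·(R−S) with t = 25/17

t = 25/17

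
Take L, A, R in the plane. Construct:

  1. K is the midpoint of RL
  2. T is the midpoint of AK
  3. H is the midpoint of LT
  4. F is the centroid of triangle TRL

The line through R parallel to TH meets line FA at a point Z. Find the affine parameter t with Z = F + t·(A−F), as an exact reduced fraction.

t = -4/5

Choose coordinates L = (0, 0), A = (1, 0), R = (0, 1).
1. K is the midpoint of RL ⇒ K = (0, 1/2)
2. T is the midpoint of AK ⇒ T = (1/2, 1/4)
3. H is the midpoint of LT ⇒ H = (1/4, 1/8)
4. F is the centroid of triangle TRL ⇒ F = (1/6, 5/12)
through R parallel to TH: direction (-1/4, -1/8); meets FA at Z = (-1/2, 3/4)
Z = F + t·(A−F) with t = -4/5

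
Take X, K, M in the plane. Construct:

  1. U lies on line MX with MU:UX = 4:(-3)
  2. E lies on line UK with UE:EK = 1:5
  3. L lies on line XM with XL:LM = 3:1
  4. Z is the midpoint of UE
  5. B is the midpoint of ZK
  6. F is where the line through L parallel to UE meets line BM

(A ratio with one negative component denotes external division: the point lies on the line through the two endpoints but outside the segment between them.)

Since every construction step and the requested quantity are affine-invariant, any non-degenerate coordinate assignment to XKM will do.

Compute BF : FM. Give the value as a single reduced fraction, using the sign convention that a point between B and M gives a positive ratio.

Work in coordinates with X = (0, 0), K = (1, 0), M = (0, 1).
1. U lies on line MX with MU:UX = 4:(-3) ⇒ U = (0, -3)
2. E lies on line UK with UE:EK = 1:5 ⇒ E = (1/6, -5/2)
3. L lies on line XM with XL:LM = 3:1 ⇒ L = (0, 3/4)
4. Z is the midpoint of UE ⇒ Z = (1/12, -11/4)
5. B is the midpoint of ZK ⇒ B = (13/24, -11/8)
6. F is where the line through L parallel to UE meets line BM ⇒ F = (13/384, 109/128)
F = B + t·(M−B) with t = 15/16, so BF:FM = t:(1−t) = 15/16:1/16

BF:FM = 15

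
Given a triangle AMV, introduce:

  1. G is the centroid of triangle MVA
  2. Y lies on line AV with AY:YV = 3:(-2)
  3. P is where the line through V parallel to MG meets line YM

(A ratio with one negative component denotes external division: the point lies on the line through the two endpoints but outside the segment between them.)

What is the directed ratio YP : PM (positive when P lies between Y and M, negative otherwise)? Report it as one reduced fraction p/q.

Work in coordinates with A = (0, 0), M = (1, 0), V = (0, 1).
1. G is the centroid of triangle MVA ⇒ G = (1/3, 1/3)
2. Y lies on line AV with AY:YV = 3:(-2) ⇒ Y = (0, 3)
3. P is where the line through V parallel to MG meets line YM ⇒ P = (4/5, 3/5)
P = Y + t·(M−Y) with t = 4/5, so YP:PM = t:(1−t) = 4/5:1/5

YP:PM = 4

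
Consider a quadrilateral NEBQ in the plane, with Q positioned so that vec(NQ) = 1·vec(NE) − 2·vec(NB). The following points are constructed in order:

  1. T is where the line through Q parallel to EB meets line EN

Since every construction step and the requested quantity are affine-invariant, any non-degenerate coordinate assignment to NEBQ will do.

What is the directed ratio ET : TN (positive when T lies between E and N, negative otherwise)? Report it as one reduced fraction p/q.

Choose coordinates N = (0, 0), E = (1, 0), B = (0, 1), Q = (1, -2).
1. T is where the line through Q parallel to EB meets line EN ⇒ T = (-1, 0)
T = E + t·(N−E) with t = 2, so ET:TN = t:(1−t) = 2:-1

ET:TN = -2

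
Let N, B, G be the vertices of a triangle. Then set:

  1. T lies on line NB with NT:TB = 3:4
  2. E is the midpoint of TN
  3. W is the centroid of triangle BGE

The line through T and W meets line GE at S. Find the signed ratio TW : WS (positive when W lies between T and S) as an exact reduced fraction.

Set N = (0, 0), B = (1, 0), G = (0, 1); any affine frame gives the same invariant.
1. T lies on line NB with NT:TB = 3:4 ⇒ T = (3/7, 0)
2. E is the midpoint of TN ⇒ E = (3/14, 0)
3. W is the centroid of triangle BGE ⇒ W = (17/42, 1/3)
line TW meets GE at S = (15/28, -3/2)
W = T + t·(S−T) with t = -2/9, so TW:WS = -2/9:11/9

TW:WS = -2/11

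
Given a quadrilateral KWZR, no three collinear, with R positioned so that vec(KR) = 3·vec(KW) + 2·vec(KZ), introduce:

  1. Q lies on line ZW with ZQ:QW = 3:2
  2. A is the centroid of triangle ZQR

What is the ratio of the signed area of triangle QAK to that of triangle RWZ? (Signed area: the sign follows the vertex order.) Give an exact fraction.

[QAK]:[RWZ] = -1/20

Assign K = (0, 0), W = (1, 0), Z = (0, 1), R = (3, 2) — the answer is frame-independent, so this choice is without loss of generality.
1. Q lies on line ZW with ZQ:QW = 3:2 ⇒ Q = (3/5, 2/5)
2. A is the centroid of triangle ZQR ⇒ A = (6/5, 17/15)
2·[QAK] = 1/5, 2·[RWZ] = -4
[QAK]:[RWZ] = 1/5:-4 = -1/20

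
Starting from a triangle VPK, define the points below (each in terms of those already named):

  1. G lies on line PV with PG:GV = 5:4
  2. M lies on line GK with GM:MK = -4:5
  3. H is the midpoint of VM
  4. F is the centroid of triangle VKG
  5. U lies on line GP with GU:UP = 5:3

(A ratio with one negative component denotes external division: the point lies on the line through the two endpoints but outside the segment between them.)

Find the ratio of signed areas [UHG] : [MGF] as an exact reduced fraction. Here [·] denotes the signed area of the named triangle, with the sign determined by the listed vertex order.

[UHG]:[MGF] = -75/64

Work in coordinates with V = (0, 0), P = (1, 0), K = (0, 1).
1. G lies on line PV with PG:GV = 5:4 ⇒ G = (4/9, 0)
2. M lies on line GK with GM:MK = -4:5 ⇒ M = (20/9, -4)
3. H is the midpoint of VM ⇒ H = (10/9, -2)
4. F is the centroid of triangle VKG ⇒ F = (4/27, 1/3)
5. U lies on line GP with GU:UP = 5:3 ⇒ U = (19/24, 0)
2·[UHG] = -25/36, 2·[MGF] = 16/27
[UHG]:[MGF] = -25/36:16/27 = -75/64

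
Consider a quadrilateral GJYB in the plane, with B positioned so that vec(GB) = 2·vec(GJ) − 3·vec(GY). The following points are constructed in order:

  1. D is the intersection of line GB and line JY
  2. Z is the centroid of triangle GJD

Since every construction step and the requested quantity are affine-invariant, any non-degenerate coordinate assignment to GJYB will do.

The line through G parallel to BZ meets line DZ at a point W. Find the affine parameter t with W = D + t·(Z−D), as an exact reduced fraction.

t = 1/2

Work in coordinates with G = (0, 0), J = (1, 0), Y = (0, 1), B = (2, -3).
1. D is the intersection of line GB and line JY ⇒ D = (-2, 3)
2. Z is the centroid of triangle GJD ⇒ Z = (-1/3, 1)
through G parallel to BZ: direction (-7/3, 4); meets DZ at W = (-7/6, 2)
W = D + t·(Z−D) with t = 1/2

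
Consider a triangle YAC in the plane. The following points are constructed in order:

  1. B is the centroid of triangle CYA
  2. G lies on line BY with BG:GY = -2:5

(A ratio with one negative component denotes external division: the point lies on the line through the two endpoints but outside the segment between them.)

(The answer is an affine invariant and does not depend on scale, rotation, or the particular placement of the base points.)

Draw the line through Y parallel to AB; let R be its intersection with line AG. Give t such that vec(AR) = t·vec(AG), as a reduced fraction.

t = -3/2

Set Y = (0, 0), A = (1, 0), C = (0, 1); any affine frame gives the same invariant.
1. B is the centroid of triangle CYA ⇒ B = (1/3, 1/3)
2. G lies on line BY with BG:GY = -2:5 ⇒ G = (5/9, 5/9)
through Y parallel to AB: direction (-2/3, 1/3); meets AG at R = (5/3, -5/6)
R = A + t·(G−A) with t = -3/2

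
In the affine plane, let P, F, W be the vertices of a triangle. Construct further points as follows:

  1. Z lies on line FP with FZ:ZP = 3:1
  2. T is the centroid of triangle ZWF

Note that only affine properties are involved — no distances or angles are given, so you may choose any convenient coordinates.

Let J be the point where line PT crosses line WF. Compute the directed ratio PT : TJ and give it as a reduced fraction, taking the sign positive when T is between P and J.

PT:TJ = 3

Assign P = (0, 0), F = (1, 0), W = (0, 1) — the answer is frame-independent, so this choice is without loss of generality.
1. Z lies on line FP with FZ:ZP = 3:1 ⇒ Z = (1/4, 0)
2. T is the centroid of triangle ZWF ⇒ T = (5/12, 1/3)
line PT meets WF at J = (5/9, 4/9)
T = P + t·(J−P) with t = 3/4, so PT:TJ = 3/4:1/4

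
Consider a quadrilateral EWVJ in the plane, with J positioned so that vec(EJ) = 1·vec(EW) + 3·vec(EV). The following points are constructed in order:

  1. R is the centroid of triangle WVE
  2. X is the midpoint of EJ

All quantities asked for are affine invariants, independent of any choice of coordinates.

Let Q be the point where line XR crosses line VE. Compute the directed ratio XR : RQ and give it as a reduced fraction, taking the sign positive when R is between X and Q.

Choose coordinates E = (0, 0), W = (1, 0), V = (0, 1), J = (1, 3).
1. R is the centroid of triangle WVE ⇒ R = (1/3, 1/3)
2. X is the midpoint of EJ ⇒ X = (1/2, 3/2)
line XR meets VE at Q = (0, -2)
R = X + t·(Q−X) with t = 1/3, so XR:RQ = 1/3:2/3

XR:RQ = 1/2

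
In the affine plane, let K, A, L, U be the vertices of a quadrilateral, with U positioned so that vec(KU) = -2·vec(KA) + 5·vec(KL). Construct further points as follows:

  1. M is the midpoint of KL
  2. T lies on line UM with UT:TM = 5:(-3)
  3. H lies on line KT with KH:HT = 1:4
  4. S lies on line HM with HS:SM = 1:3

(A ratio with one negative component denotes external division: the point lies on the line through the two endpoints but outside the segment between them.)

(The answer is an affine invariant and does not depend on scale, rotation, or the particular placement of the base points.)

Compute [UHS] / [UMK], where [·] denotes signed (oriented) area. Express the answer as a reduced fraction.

[UHS]:[UMK] = -1/5

Set K = (0, 0), A = (1, 0), L = (0, 1), U = (-2, 5); any affine frame gives the same invariant.
1. M is the midpoint of KL ⇒ M = (0, 1/2)
2. T lies on line UM with UT:TM = 5:(-3) ⇒ T = (3, -25/4)
3. H lies on line KT with KH:HT = 1:4 ⇒ H = (3/5, -5/4)
4. S lies on line HM with HS:SM = 1:3 ⇒ S = (9/20, -13/16)
2·[UHS] = 1/5, 2·[UMK] = -1
[UHS]:[UMK] = 1/5:-1 = -1/5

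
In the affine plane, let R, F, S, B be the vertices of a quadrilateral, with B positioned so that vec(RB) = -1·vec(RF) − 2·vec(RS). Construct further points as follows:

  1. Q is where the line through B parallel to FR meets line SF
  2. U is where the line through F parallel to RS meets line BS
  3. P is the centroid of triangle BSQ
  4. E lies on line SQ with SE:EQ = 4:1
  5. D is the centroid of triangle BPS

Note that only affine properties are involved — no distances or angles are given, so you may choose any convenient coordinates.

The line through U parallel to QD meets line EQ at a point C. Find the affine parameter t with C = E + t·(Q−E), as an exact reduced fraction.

Set R = (0, 0), F = (1, 0), S = (0, 1), B = (-1, -2); any affine frame gives the same invariant.
1. Q is where the line through B parallel to FR meets line SF ⇒ Q = (3, -2)
2. U is where the line through F parallel to RS meets line BS ⇒ U = (1, 4)
3. P is the centroid of triangle BSQ ⇒ P = (2/3, -1)
4. E lies on line SQ with SE:EQ = 4:1 ⇒ E = (12/5, -7/5)
5. D is the centroid of triangle BPS ⇒ D = (-1/9, -2/3)
through U parallel to QD: direction (-28/9, 4/3); meets EQ at C = (-6, 7)
C = E + t·(Q−E) with t = -14

t = -14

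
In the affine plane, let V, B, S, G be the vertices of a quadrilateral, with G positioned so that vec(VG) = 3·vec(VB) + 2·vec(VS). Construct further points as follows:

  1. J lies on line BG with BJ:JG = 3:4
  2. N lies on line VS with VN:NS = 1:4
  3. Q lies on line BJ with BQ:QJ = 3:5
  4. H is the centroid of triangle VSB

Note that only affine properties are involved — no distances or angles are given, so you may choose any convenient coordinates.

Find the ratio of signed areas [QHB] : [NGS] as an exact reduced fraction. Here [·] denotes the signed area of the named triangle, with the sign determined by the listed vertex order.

[QHB]:[NGS] = 15/112

Set V = (0, 0), B = (1, 0), S = (0, 1), G = (3, 2); any affine frame gives the same invariant.
1. J lies on line BG with BJ:JG = 3:4 ⇒ J = (13/7, 6/7)
2. N lies on line VS with VN:NS = 1:4 ⇒ N = (0, 1/5)
3. Q lies on line BJ with BQ:QJ = 3:5 ⇒ Q = (37/28, 9/28)
4. H is the centroid of triangle VSB ⇒ H = (1/3, 1/3)
2·[QHB] = 9/28, 2·[NGS] = 12/5
[QHB]:[NGS] = 9/28:12/5 = 15/112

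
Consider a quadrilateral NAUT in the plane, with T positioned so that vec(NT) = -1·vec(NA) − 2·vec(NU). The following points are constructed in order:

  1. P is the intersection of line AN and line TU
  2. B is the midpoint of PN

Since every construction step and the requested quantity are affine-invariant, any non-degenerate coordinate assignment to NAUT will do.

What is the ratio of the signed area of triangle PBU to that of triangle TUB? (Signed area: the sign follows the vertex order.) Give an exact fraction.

Choose coordinates N = (0, 0), A = (1, 0), U = (0, 1), T = (-1, -2).
1. P is the intersection of line AN and line TU ⇒ P = (-1/3, 0)
2. B is the midpoint of PN ⇒ B = (-1/6, 0)
2·[PBU] = 1/6, 2·[TUB] = -1/2
[PBU]:[TUB] = 1/6:-1/2 = -1/3

[PBU]:[TUB] = -1/3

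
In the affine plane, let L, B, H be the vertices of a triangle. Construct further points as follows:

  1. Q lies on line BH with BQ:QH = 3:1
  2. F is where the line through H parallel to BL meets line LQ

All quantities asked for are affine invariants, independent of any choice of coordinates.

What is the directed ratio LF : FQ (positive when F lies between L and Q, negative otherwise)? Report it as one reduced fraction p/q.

Choose coordinates L = (0, 0), B = (1, 0), H = (0, 1).
1. Q lies on line BH with BQ:QH = 3:1 ⇒ Q = (1/4, 3/4)
2. F is where the line through H parallel to BL meets line LQ ⇒ F = (1/3, 1)
F = L + t·(Q−L) with t = 4/3, so LF:FQ = t:(1−t) = 4/3:-1/3

LF:FQ = -4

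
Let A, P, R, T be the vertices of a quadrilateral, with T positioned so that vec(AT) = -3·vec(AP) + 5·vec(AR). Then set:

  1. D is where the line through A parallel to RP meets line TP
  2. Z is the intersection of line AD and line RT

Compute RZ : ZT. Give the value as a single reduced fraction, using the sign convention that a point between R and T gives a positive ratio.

RZ:ZT = -1/2

Assign A = (0, 0), P = (1, 0), R = (0, 1), T = (-3, 5) — the answer is frame-independent, so this choice is without loss of generality.
1. D is where the line through A parallel to RP meets line TP ⇒ D = (5, -5)
2. Z is the intersection of line AD and line RT ⇒ Z = (3, -3)
Z = R + t·(T−R) with t = -1, so RZ:ZT = t:(1−t) = -1:2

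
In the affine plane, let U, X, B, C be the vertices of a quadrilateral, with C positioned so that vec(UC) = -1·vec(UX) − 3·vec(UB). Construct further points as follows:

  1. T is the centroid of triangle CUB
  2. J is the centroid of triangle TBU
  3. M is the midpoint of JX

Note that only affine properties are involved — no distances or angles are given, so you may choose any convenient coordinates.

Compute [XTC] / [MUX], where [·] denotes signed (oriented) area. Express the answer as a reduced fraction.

Assign U = (0, 0), X = (1, 0), B = (0, 1), C = (-1, -3) — the answer is frame-independent, so this choice is without loss of generality.
1. T is the centroid of triangle CUB ⇒ T = (-1/3, -2/3)
2. J is the centroid of triangle TBU ⇒ J = (-1/9, 1/9)
3. M is the midpoint of JX ⇒ M = (4/9, 1/18)
2·[XTC] = 8/3, 2·[MUX] = 1/18
[XTC]:[MUX] = 8/3:1/18 = 48

[XTC]:[MUX] = 48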